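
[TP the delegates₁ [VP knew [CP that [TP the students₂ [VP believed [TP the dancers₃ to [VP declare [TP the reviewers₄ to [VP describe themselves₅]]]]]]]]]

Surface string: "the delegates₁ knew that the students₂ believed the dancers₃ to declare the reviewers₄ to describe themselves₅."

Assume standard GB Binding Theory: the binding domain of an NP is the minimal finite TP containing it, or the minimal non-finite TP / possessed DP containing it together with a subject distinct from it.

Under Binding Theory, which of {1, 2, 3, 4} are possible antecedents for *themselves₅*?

{4}

*themselves* is an anaphor, so Principle A applies: it must be bound in its binding domain.
Binding domain of *themselves₅*: the embedded TP, whose subject is the reviewers₄.
*the delegates₁* c-commands the anaphor but is outside its binding domain → cannot satisfy Principle A.
*the students₂* c-commands the anaphor but is outside its binding domain → cannot satisfy Principle A.
*the dancers₃* c-commands the anaphor but is outside its binding domain → cannot satisfy Principle A.
*the reviewers₄* c-commands the anaphor within its binding domain → licit binder.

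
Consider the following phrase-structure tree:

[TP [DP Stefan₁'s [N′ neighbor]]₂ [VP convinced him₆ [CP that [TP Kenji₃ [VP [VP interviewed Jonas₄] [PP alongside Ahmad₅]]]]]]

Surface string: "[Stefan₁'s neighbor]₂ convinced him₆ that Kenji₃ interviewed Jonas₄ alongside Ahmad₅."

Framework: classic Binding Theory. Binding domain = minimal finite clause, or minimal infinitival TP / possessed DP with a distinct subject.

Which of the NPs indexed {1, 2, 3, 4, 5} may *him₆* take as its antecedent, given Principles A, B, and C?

*him* is a pronoun, so Principle B applies: it must be free in its binding domain.
Binding domain of *him₆*: the matrix TP, whose subject is [Stefan₁'s neighbor]₂.
*Stefan₁* and the pronoun do not c-command one another → neither Principle B nor Principle C is at stake; coindexation permitted.
*[Stefan₁'s neighbor]₂* c-commands the pronoun within its binding domain → coindexation would violate Principle B.
*Kenji₃*: the pronoun c-commands this R-expression → coindexation would violate Principle C on *Kenji₃*.
*Jonas₄*: the pronoun c-commands this R-expression → coindexation would violate Principle C on *Jonas₄*.
*Ahmad₅*: the pronoun c-commands this R-expression → coindexation would violate Principle C on *Ahmad₅*.

{1}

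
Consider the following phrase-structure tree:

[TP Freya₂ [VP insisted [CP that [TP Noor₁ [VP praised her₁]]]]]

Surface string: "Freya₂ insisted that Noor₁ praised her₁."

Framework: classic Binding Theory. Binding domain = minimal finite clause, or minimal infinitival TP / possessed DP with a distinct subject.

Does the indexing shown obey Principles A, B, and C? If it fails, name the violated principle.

Principle B

The two coindexed NPs are *Noor₁* and *her₁*.
*her₁* is a pronoun. Its binding domain is the embedded TP, whose subject is Noor₁.
*Noor₁* c-commands it within that domain and carries the same index.
The pronoun is locally bound → Principle B violation.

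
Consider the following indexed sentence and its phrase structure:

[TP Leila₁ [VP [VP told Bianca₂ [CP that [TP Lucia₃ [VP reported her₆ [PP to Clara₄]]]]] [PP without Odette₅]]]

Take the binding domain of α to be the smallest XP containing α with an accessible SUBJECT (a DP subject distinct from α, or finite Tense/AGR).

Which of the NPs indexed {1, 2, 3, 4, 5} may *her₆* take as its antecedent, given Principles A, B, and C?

*her* is a pronoun, so Principle B applies: it must be free in its binding domain.
Binding domain of *her₆*: the embedded TP, whose subject is Lucia₃.
*Leila₁* c-commands the pronoun but from outside its binding domain, and is not c-commanded by it → coindexation permitted.
*Bianca₂* c-commands the pronoun but from outside its binding domain, and is not c-commanded by it → coindexation permitted.
*Lucia₃* c-commands the pronoun within its binding domain → coindexation would violate Principle B.
*Clara₄*: the pronoun c-commands this R-expression → coindexation would violate Principle C on *Clara₄*.
*Odette₅* and the pronoun do not c-command one another → neither Principle B nor Principle C is at stake; coindexation permitted.

{1, 2, 5}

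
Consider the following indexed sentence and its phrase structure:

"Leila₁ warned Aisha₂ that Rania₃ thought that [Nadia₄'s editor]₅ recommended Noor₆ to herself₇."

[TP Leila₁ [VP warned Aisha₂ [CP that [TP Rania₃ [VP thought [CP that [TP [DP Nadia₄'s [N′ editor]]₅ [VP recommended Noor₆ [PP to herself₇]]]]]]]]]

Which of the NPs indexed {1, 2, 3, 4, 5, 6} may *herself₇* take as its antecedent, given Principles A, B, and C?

*herself* is an anaphor, so Principle A applies: it must be bound in its binding domain.
Binding domain of *herself₇*: the embedded TP, whose subject is [Nadia₄'s editor]₅.
*Leila₁* c-commands the anaphor but is outside its binding domain → cannot satisfy Principle A.
*Aisha₂* c-commands the anaphor but is outside its binding domain → cannot satisfy Principle A.
*Rania₃* c-commands the anaphor but is outside its binding domain → cannot satisfy Principle A.
*Nadia₄* does not c-command the anaphor → cannot bind it.
*[Nadia₄'s editor]₅* c-commands the anaphor within its binding domain → licit binder.
*Noor₆* c-commands the anaphor within its binding domain → licit binder.

{5, 6}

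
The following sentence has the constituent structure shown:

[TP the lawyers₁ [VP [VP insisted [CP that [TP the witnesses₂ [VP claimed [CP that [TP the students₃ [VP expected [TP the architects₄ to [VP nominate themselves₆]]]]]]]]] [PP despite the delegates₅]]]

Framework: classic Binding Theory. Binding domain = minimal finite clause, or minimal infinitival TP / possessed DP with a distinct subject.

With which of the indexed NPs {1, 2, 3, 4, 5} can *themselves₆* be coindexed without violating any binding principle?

*themselves* is an anaphor, so Principle A applies: it must be bound in its binding domain.
Binding domain of *themselves₆*: the embedded TP, whose subject is the architects₄.
*the lawyers₁* c-commands the anaphor but is outside its binding domain → cannot satisfy Principle A.
*the witnesses₂* c-commands the anaphor but is outside its binding domain → cannot satisfy Principle A.
*the students₃* c-commands the anaphor but is outside its binding domain → cannot satisfy Principle A.
*the architects₄* c-commands the anaphor within its binding domain → licit binder.
*the delegates₅* does not c-command the anaphor → cannot bind it.

{4}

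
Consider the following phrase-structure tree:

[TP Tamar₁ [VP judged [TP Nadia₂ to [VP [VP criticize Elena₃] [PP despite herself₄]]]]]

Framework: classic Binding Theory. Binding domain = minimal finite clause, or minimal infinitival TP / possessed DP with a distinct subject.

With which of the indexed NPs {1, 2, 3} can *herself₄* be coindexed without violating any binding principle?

{2}

*herself* is an anaphor, so Principle A applies: it must be bound in its binding domain.
Binding domain of *herself₄*: the embedded TP, whose subject is Nadia₂.
*Tamar₁* c-commands the anaphor but is outside its binding domain → cannot satisfy Principle A.
*Nadia₂* c-commands the anaphor within its binding domain → licit binder.
*Elena₃* does not c-command the anaphor → cannot bind it.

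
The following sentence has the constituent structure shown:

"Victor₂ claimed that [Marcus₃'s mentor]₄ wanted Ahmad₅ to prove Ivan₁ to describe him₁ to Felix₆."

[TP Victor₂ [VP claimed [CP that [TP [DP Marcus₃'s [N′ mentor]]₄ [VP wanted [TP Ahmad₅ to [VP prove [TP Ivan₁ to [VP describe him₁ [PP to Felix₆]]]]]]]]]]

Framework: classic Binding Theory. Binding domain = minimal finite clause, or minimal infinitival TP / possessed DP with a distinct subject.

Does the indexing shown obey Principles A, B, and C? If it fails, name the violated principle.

The two coindexed NPs are *Ivan₁* and *him₁*.
*him₁* is a pronoun. Its binding domain is the embedded TP, whose subject is Ivan₁.
*Ivan₁* c-commands it within that domain and carries the same index.
The pronoun is locally bound → Principle B violation.

Principle B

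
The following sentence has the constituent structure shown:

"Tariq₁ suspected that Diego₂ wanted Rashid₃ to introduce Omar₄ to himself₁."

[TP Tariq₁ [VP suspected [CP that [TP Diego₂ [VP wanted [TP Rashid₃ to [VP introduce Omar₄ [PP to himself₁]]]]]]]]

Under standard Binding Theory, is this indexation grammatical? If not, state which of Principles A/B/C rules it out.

Principle A

The two coindexed NPs are *Tariq₁* and *himself₁*.
*himself₁* is an anaphor. Principle A requires it to be bound within its binding domain — the embedded TP, whose subject is Rashid₃.
Within that domain it is c-commanded by *Rashid₃*, *Omar₄*, none of which share its index.
*Tariq₁* does c-command the anaphor, but from outside its binding domain.
The anaphor is unbound in its domain → Principle A violation.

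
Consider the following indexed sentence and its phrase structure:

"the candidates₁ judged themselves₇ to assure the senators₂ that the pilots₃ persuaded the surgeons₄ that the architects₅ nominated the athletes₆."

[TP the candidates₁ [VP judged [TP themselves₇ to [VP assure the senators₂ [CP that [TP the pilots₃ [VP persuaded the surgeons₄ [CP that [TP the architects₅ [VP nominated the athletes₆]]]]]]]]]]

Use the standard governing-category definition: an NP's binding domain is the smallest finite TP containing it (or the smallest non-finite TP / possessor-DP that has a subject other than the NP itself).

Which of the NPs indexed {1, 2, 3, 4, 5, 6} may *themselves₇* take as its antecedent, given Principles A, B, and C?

{1}

*themselves* is an anaphor, so Principle A applies: it must be bound in its binding domain.
Binding domain of *themselves₇*: the matrix TP, whose subject is the candidates₁.
*the candidates₁* c-commands the anaphor within its binding domain → licit binder.
*the senators₂* does not c-command the anaphor → cannot bind it.
*the pilots₃* does not c-command the anaphor → cannot bind it.
*the surgeons₄* does not c-command the anaphor → cannot bind it.
*the architects₅* does not c-command the anaphor → cannot bind it.
*the athletes₆* does not c-command the anaphor → cannot bind it.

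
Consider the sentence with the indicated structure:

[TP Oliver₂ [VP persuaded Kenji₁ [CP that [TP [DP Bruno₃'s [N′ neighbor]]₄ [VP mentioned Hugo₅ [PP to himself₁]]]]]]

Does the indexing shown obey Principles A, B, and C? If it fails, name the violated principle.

Principle A

The two coindexed NPs are *Kenji₁* and *himself₁*.
*himself₁* is an anaphor. Principle A requires it to be bound within its binding domain — the embedded TP, whose subject is [Bruno₃'s neighbor]₄.
Within that domain it is c-commanded by *[Bruno₃'s neighbor]₄*, *Hugo₅*, none of which share its index.
*Kenji₁* does c-command the anaphor, but from outside its binding domain.
The anaphor is unbound in its domain → Principle A violation.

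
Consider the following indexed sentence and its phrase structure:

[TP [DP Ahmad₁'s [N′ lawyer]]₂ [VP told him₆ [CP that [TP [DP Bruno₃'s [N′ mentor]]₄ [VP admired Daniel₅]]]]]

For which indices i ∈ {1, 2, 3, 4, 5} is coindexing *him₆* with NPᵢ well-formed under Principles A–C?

{1}

*him* is a pronoun, so Principle B applies: it must be free in its binding domain.
Binding domain of *him₆*: the matrix TP, whose subject is [Ahmad₁'s lawyer]₂.
*Ahmad₁* and the pronoun do not c-command one another → neither Principle B nor Principle C is at stake; coindexation permitted.
*[Ahmad₁'s lawyer]₂* c-commands the pronoun within its binding domain → coindexation would violate Principle B.
*Bruno₃*: the pronoun c-commands this R-expression → coindexation would violate Principle C on *Bruno₃*.
*[Bruno₃'s mentor]₄*: the pronoun c-commands this R-expression → coindexation would violate Principle C on *[Bruno₃'s mentor]₄*.
*Daniel₅*: the pronoun c-commands this R-expression → coindexation would violate Principle C on *Daniel₅*.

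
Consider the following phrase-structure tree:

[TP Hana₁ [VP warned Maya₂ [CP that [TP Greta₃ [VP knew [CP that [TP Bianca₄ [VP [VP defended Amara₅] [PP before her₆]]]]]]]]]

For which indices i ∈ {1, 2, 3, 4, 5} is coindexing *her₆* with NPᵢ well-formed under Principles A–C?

{1, 2, 3, 5}

*her* is a pronoun, so Principle B applies: it must be free in its binding domain.
Binding domain of *her₆*: the embedded TP, whose subject is Bianca₄.
*Hana₁* c-commands the pronoun but from outside its binding domain, and is not c-commanded by it → coindexation permitted.
*Maya₂* c-commands the pronoun but from outside its binding domain, and is not c-commanded by it → coindexation permitted.
*Greta₃* c-commands the pronoun but from outside its binding domain, and is not c-commanded by it → coindexation permitted.
*Bianca₄* c-commands the pronoun within its binding domain → coindexation would violate Principle B.
*Amara₅* and the pronoun do not c-command one another → neither Principle B nor Principle C is at stake; coindexation permitted.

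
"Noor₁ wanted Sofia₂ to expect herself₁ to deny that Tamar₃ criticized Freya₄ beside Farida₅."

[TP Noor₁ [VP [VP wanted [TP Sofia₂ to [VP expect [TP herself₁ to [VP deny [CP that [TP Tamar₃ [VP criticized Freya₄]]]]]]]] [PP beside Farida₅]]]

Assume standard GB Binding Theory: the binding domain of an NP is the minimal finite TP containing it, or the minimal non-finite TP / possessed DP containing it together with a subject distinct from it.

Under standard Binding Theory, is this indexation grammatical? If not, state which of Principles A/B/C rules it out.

The two coindexed NPs are *Noor₁* and *herself₁*.
*herself₁* is an anaphor. Principle A requires it to be bound within its binding domain — the embedded TP, whose subject is Sofia₂.
Within that domain it is c-commanded by *Sofia₂*, which does not share its index.
*Noor₁* does c-command the anaphor, but from outside its binding domain.
The anaphor is unbound in its domain → Principle A violation.

Principle A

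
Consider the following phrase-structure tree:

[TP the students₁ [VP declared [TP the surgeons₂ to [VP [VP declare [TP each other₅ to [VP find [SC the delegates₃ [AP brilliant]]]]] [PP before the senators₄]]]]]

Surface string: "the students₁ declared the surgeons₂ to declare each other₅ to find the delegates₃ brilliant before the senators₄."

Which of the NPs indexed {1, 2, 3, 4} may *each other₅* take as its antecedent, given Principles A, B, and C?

*each other* is an anaphor, so Principle A applies: it must be bound in its binding domain.
Binding domain of *each other₅*: the embedded TP, whose subject is the surgeons₂.
*the students₁* c-commands the anaphor but is outside its binding domain → cannot satisfy Principle A.
*the surgeons₂* c-commands the anaphor within its binding domain → licit binder.
*the delegates₃* does not c-command the anaphor → cannot bind it.
*the senators₄* does not c-command the anaphor → cannot bind it.

{2}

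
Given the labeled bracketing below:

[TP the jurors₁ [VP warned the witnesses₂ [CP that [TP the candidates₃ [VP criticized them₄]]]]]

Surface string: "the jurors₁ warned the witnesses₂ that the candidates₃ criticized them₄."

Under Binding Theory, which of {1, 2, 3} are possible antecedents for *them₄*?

*them* is a pronoun, so Principle B applies: it must be free in its binding domain.
Binding domain of *them₄*: the embedded TP, whose subject is the candidates₃.
*the jurors₁* c-commands the pronoun but from outside its binding domain, and is not c-commanded by it → coindexation permitted.
*the witnesses₂* c-commands the pronoun but from outside its binding domain, and is not c-commanded by it → coindexation permitted.
*the candidates₃* c-commands the pronoun within its binding domain → coindexation would violate Principle B.

{1, 2}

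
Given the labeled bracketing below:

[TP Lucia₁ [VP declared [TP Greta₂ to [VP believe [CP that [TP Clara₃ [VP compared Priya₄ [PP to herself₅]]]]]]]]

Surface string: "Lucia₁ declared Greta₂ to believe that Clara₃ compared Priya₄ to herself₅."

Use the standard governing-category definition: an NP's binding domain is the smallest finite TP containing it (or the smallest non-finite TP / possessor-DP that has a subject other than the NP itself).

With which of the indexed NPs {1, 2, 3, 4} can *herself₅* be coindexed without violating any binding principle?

{3, 4}

*herself* is an anaphor, so Principle A applies: it must be bound in its binding domain.
Binding domain of *herself₅*: the embedded TP, whose subject is Clara₃.
*Lucia₁* c-commands the anaphor but is outside its binding domain → cannot satisfy Principle A.
*Greta₂* c-commands the anaphor but is outside its binding domain → cannot satisfy Principle A.
*Clara₃* c-commands the anaphor within its binding domain → licit binder.
*Priya₄* c-commands the anaphor within its binding domain → licit binder.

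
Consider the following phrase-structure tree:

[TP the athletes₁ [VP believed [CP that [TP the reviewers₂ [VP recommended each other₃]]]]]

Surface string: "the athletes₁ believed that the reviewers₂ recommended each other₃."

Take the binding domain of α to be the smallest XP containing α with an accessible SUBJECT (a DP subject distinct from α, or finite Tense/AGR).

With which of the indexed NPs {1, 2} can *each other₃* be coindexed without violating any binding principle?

{2}

*each other* is an anaphor, so Principle A applies: it must be bound in its binding domain.
Binding domain of *each other₃*: the embedded TP, whose subject is the reviewers₂.
*the athletes₁* c-commands the anaphor but is outside its binding domain → cannot satisfy Principle A.
*the reviewers₂* c-commands the anaphor within its binding domain → licit binder.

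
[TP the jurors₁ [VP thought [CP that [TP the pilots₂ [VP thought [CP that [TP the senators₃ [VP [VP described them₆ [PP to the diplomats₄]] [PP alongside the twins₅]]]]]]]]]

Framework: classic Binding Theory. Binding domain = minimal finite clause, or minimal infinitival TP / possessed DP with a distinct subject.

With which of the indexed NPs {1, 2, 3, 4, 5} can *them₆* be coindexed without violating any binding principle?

{1, 2, 5}

*them* is a pronoun, so Principle B applies: it must be free in its binding domain.
Binding domain of *them₆*: the embedded TP, whose subject is the senators₃.
*the jurors₁* c-commands the pronoun but from outside its binding domain, and is not c-commanded by it → coindexation permitted.
*the pilots₂* c-commands the pronoun but from outside its binding domain, and is not c-commanded by it → coindexation permitted.
*the senators₃* c-commands the pronoun within its binding domain → coindexation would violate Principle B.
*the diplomats₄*: the pronoun c-commands this R-expression → coindexation would violate Principle C on *the diplomats₄*.
*the twins₅* and the pronoun do not c-command one another → neither Principle B nor Principle C is at stake; coindexation permitted.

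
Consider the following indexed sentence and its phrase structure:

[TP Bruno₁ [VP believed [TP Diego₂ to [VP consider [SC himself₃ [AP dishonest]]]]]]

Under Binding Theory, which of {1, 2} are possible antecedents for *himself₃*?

*himself* is an anaphor, so Principle A applies: it must be bound in its binding domain.
Binding domain of *himself₃*: the embedded TP, whose subject is Diego₂.
*Bruno₁* c-commands the anaphor but is outside its binding domain → cannot satisfy Principle A.
*Diego₂* c-commands the anaphor within its binding domain → licit binder.

{2}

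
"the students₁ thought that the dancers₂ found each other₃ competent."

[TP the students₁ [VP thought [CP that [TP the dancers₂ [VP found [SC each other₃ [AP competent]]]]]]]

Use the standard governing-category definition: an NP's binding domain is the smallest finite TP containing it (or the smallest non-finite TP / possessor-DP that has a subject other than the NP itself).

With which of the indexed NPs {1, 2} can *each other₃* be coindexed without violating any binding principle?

*each other* is an anaphor, so Principle A applies: it must be bound in its binding domain.
Binding domain of *each other₃*: the embedded TP, whose subject is the dancers₂.
*the students₁* c-commands the anaphor but is outside its binding domain → cannot satisfy Principle A.
*the dancers₂* c-commands the anaphor within its binding domain → licit binder.

{2}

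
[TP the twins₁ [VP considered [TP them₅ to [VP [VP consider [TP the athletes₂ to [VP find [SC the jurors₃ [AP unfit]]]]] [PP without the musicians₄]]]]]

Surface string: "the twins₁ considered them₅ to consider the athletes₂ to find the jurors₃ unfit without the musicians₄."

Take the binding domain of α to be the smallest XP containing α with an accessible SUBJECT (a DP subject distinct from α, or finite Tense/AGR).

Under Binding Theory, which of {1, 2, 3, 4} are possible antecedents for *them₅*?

*them* is a pronoun, so Principle B applies: it must be free in its binding domain.
Binding domain of *them₅*: the matrix TP, whose subject is the twins₁.
*the twins₁* c-commands the pronoun within its binding domain → coindexation would violate Principle B.
*the athletes₂*: the pronoun c-commands this R-expression → coindexation would violate Principle C on *the athletes₂*.
*the jurors₃*: the pronoun c-commands this R-expression → coindexation would violate Principle C on *the jurors₃*.
*the musicians₄*: the pronoun c-commands this R-expression → coindexation would violate Principle C on *the musicians₄*.

none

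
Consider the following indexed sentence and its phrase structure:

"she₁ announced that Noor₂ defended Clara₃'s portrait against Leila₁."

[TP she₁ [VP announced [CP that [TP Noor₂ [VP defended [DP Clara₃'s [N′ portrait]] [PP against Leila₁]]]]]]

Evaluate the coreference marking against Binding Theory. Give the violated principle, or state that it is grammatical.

The two coindexed NPs are *she₁* and *Leila₁*.
*Leila₁* is an R-expression. Principle C requires it to be free everywhere.
*she₁* c-commands it and carries the same index.
The R-expression is bound → Principle C violation.

Principle C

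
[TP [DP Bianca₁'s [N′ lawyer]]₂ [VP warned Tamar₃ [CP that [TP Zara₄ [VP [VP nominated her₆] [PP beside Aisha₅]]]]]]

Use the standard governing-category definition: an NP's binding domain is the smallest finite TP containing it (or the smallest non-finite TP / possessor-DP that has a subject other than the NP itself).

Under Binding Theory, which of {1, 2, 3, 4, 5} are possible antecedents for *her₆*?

*her* is a pronoun, so Principle B applies: it must be free in its binding domain.
Binding domain of *her₆*: the embedded TP, whose subject is Zara₄.
*Bianca₁* and the pronoun do not c-command one another → neither Principle B nor Principle C is at stake; coindexation permitted.
*[Bianca₁'s lawyer]₂* c-commands the pronoun but from outside its binding domain, and is not c-commanded by it → coindexation permitted.
*Tamar₃* c-commands the pronoun but from outside its binding domain, and is not c-commanded by it → coindexation permitted.
*Zara₄* c-commands the pronoun within its binding domain → coindexation would violate Principle B.
*Aisha₅* and the pronoun do not c-command one another → neither Principle B nor Principle C is at stake; coindexation permitted.

{1, 2, 3, 5}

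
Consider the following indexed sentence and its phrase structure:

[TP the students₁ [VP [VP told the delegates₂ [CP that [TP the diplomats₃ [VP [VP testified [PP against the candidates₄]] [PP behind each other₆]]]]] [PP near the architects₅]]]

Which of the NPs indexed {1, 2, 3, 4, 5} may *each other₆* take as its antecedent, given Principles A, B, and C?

{3}

*each other* is an anaphor, so Principle A applies: it must be bound in its binding domain.
Binding domain of *each other₆*: the embedded TP, whose subject is the diplomats₃.
*the students₁* c-commands the anaphor but is outside its binding domain → cannot satisfy Principle A.
*the delegates₂* c-commands the anaphor but is outside its binding domain → cannot satisfy Principle A.
*the diplomats₃* c-commands the anaphor within its binding domain → licit binder.
*the candidates₄* does not c-command the anaphor → cannot bind it.
*the architects₅* does not c-command the anaphor → cannot bind it.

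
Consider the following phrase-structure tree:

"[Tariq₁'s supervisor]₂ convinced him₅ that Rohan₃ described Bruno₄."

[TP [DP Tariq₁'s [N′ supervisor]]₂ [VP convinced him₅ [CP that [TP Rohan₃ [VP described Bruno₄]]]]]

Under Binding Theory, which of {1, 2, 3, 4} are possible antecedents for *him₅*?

*him* is a pronoun, so Principle B applies: it must be free in its binding domain.
Binding domain of *him₅*: the matrix TP, whose subject is [Tariq₁'s supervisor]₂.
*Tariq₁* and the pronoun do not c-command one another → neither Principle B nor Principle C is at stake; coindexation permitted.
*[Tariq₁'s supervisor]₂* c-commands the pronoun within its binding domain → coindexation would violate Principle B.
*Rohan₃*: the pronoun c-commands this R-expression → coindexation would violate Principle C on *Rohan₃*.
*Bruno₄*: the pronoun c-commands this R-expression → coindexation would violate Principle C on *Bruno₄*.

{1}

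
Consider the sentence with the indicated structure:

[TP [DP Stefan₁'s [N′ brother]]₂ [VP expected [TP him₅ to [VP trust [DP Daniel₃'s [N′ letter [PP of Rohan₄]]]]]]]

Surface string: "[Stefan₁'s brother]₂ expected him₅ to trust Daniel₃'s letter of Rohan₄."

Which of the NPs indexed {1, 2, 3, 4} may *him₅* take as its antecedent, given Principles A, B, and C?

{1}

*him* is a pronoun, so Principle B applies: it must be free in its binding domain.
Binding domain of *him₅*: the matrix TP, whose subject is [Stefan₁'s brother]₂.
*Stefan₁* and the pronoun do not c-command one another → neither Principle B nor Principle C is at stake; coindexation permitted.
*[Stefan₁'s brother]₂* c-commands the pronoun within its binding domain → coindexation would violate Principle B.
*Daniel₃*: the pronoun c-commands this R-expression → coindexation would violate Principle C on *Daniel₃*.
*Rohan₄*: the pronoun c-commands this R-expression → coindexation would violate Principle C on *Rohan₄*.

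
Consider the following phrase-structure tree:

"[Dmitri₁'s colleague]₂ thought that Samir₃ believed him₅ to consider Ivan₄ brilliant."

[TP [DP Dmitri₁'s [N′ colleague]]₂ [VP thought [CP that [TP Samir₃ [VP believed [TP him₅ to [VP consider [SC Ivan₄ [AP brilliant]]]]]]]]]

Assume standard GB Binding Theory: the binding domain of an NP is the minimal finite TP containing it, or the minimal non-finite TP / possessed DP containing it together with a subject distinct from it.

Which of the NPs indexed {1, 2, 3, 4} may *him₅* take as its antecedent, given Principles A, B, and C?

*him* is a pronoun, so Principle B applies: it must be free in its binding domain.
Binding domain of *him₅*: the embedded TP, whose subject is Samir₃.
*Dmitri₁* and the pronoun do not c-command one another → neither Principle B nor Principle C is at stake; coindexation permitted.
*[Dmitri₁'s colleague]₂* c-commands the pronoun but from outside its binding domain, and is not c-commanded by it → coindexation permitted.
*Samir₃* c-commands the pronoun within its binding domain → coindexation would violate Principle B.
*Ivan₄*: the pronoun c-commands this R-expression → coindexation would violate Principle C on *Ivan₄*.

{1, 2}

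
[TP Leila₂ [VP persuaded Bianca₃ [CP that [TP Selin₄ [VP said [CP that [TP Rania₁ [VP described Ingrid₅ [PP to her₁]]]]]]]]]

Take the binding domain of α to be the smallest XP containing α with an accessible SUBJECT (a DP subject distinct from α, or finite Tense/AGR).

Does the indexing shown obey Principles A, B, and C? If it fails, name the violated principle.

Principle B

The two coindexed NPs are *Rania₁* and *her₁*.
*her₁* is a pronoun. Its binding domain is the embedded TP, whose subject is Rania₁.
*Rania₁* c-commands it within that domain and carries the same index.
The pronoun is locally bound → Principle B violation.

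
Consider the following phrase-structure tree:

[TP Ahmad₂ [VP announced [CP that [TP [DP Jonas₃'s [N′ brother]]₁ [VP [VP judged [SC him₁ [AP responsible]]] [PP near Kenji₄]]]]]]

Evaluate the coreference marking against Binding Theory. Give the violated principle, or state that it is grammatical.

The two coindexed NPs are *[Jonas₃'s brother]₁* and *him₁*.
*him₁* is a pronoun. Its binding domain is the embedded TP, whose subject is [Jonas₃'s brother]₁.
*[Jonas₃'s brother]₁* c-commands it within that domain and carries the same index.
The pronoun is locally bound → Principle B violation.

Principle B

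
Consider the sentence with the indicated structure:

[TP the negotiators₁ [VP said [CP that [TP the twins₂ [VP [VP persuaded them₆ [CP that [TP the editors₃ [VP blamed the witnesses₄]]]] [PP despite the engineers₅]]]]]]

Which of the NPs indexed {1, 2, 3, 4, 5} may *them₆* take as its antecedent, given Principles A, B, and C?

*them* is a pronoun, so Principle B applies: it must be free in its binding domain.
Binding domain of *them₆*: the embedded TP, whose subject is the twins₂.
*the negotiators₁* c-commands the pronoun but from outside its binding domain, and is not c-commanded by it → coindexation permitted.
*the twins₂* c-commands the pronoun within its binding domain → coindexation would violate Principle B.
*the editors₃*: the pronoun c-commands this R-expression → coindexation would violate Principle C on *the editors₃*.
*the witnesses₄*: the pronoun c-commands this R-expression → coindexation would violate Principle C on *the witnesses₄*.
*the engineers₅* and the pronoun do not c-command one another → neither Principle B nor Principle C is at stake; coindexation permitted.

{1, 5}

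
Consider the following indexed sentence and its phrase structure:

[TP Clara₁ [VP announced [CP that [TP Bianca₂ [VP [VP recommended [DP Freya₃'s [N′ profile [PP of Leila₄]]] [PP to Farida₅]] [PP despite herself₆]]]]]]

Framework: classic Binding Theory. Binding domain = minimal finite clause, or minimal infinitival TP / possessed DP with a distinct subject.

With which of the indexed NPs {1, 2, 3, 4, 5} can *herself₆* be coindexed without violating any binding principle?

*herself* is an anaphor, so Principle A applies: it must be bound in its binding domain.
Binding domain of *herself₆*: the embedded TP, whose subject is Bianca₂.
*Clara₁* c-commands the anaphor but is outside its binding domain → cannot satisfy Principle A.
*Bianca₂* c-commands the anaphor within its binding domain → licit binder.
*Freya₃* does not c-command the anaphor → cannot bind it.
*Leila₄* does not c-command the anaphor → cannot bind it.
*Farida₅* does not c-command the anaphor → cannot bind it.

{2}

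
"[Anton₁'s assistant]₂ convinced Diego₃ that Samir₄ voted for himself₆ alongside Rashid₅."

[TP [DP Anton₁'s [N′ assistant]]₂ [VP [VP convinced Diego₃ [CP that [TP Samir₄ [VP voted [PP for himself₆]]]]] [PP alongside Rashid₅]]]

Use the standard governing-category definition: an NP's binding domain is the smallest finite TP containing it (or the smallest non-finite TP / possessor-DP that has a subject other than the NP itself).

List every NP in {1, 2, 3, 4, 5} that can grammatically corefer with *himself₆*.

{4}

*himself* is an anaphor, so Principle A applies: it must be bound in its binding domain.
Binding domain of *himself₆*: the embedded TP, whose subject is Samir₄.
*Anton₁* does not c-command the anaphor → cannot bind it.
*[Anton₁'s assistant]₂* c-commands the anaphor but is outside its binding domain → cannot satisfy Principle A.
*Diego₃* c-commands the anaphor but is outside its binding domain → cannot satisfy Principle A.
*Samir₄* c-commands the anaphor within its binding domain → licit binder.
*Rashid₅* does not c-command the anaphor → cannot bind it.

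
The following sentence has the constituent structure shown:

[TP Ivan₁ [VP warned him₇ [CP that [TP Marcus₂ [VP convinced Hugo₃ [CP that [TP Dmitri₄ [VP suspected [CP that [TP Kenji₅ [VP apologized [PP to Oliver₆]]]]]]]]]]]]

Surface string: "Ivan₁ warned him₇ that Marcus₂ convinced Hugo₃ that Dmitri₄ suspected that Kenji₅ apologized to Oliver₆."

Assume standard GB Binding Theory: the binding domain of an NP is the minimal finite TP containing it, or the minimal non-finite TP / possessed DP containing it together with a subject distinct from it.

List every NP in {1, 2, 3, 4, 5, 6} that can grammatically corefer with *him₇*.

none

*him* is a pronoun, so Principle B applies: it must be free in its binding domain.
Binding domain of *him₇*: the matrix TP, whose subject is Ivan₁.
*Ivan₁* c-commands the pronoun within its binding domain → coindexation would violate Principle B.
*Marcus₂*: the pronoun c-commands this R-expression → coindexation would violate Principle C on *Marcus₂*.
*Hugo₃*: the pronoun c-commands this R-expression → coindexation would violate Principle C on *Hugo₃*.
*Dmitri₄*: the pronoun c-commands this R-expression → coindexation would violate Principle C on *Dmitri₄*.
*Kenji₅*: the pronoun c-commands this R-expression → coindexation would violate Principle C on *Kenji₅*.
*Oliver₆*: the pronoun c-commands this R-expression → coindexation would violate Principle C on *Oliver₆*.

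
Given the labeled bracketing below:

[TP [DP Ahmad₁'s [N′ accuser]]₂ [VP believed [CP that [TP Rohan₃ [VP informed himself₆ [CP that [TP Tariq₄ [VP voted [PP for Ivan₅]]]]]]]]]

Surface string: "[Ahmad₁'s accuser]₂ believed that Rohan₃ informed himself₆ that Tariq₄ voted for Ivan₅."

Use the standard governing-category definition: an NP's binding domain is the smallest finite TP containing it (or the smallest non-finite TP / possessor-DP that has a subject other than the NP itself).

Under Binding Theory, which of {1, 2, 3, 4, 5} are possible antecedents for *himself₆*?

{3}

*himself* is an anaphor, so Principle A applies: it must be bound in its binding domain.
Binding domain of *himself₆*: the embedded TP, whose subject is Rohan₃.
*Ahmad₁* does not c-command the anaphor → cannot bind it.
*[Ahmad₁'s accuser]₂* c-commands the anaphor but is outside its binding domain → cannot satisfy Principle A.
*Rohan₃* c-commands the anaphor within its binding domain → licit binder.
*Tariq₄* does not c-command the anaphor → cannot bind it.
*Ivan₅* does not c-command the anaphor → cannot bind it.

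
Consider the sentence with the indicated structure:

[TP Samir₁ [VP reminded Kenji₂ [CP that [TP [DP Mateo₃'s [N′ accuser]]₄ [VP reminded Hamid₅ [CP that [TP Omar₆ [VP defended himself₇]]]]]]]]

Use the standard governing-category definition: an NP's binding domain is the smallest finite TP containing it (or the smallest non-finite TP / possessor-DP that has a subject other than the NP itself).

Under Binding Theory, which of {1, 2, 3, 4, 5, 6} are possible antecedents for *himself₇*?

{6}

*himself* is an anaphor, so Principle A applies: it must be bound in its binding domain.
Binding domain of *himself₇*: the embedded TP, whose subject is Omar₆.
*Samir₁* c-commands the anaphor but is outside its binding domain → cannot satisfy Principle A.
*Kenji₂* c-commands the anaphor but is outside its binding domain → cannot satisfy Principle A.
*Mateo₃* does not c-command the anaphor → cannot bind it.
*[Mateo₃'s accuser]₄* c-commands the anaphor but is outside its binding domain → cannot satisfy Principle A.
*Hamid₅* c-commands the anaphor but is outside its binding domain → cannot satisfy Principle A.
*Omar₆* c-commands the anaphor within its binding domain → licit binder.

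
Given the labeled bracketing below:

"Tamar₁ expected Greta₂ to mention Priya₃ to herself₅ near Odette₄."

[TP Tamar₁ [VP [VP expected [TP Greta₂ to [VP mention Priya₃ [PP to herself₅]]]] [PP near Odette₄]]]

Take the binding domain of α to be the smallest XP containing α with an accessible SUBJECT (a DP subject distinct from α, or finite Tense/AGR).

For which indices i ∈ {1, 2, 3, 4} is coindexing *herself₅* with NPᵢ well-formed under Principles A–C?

*herself* is an anaphor, so Principle A applies: it must be bound in its binding domain.
Binding domain of *herself₅*: the embedded TP, whose subject is Greta₂.
*Tamar₁* c-commands the anaphor but is outside its binding domain → cannot satisfy Principle A.
*Greta₂* c-commands the anaphor within its binding domain → licit binder.
*Priya₃* c-commands the anaphor within its binding domain → licit binder.
*Odette₄* does not c-command the anaphor → cannot bind it.

{2, 3}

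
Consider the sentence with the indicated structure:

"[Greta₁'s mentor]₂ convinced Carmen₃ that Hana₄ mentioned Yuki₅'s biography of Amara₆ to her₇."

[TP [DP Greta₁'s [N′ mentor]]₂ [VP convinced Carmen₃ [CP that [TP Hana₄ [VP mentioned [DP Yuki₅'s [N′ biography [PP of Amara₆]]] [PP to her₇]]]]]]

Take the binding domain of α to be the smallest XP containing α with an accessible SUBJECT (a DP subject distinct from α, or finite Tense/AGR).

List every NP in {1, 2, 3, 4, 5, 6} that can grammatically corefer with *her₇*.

{1, 2, 3, 5, 6}

*her* is a pronoun, so Principle B applies: it must be free in its binding domain.
Binding domain of *her₇*: the embedded TP, whose subject is Hana₄.
*Greta₁* and the pronoun do not c-command one another → neither Principle B nor Principle C is at stake; coindexation permitted.
*[Greta₁'s mentor]₂* c-commands the pronoun but from outside its binding domain, and is not c-commanded by it → coindexation permitted.
*Carmen₃* c-commands the pronoun but from outside its binding domain, and is not c-commanded by it → coindexation permitted.
*Hana₄* c-commands the pronoun within its binding domain → coindexation would violate Principle B.
*Yuki₅* and the pronoun do not c-command one another → neither Principle B nor Principle C is at stake; coindexation permitted.
*Amara₆* and the pronoun do not c-command one another → neither Principle B nor Principle C is at stake; coindexation permitted.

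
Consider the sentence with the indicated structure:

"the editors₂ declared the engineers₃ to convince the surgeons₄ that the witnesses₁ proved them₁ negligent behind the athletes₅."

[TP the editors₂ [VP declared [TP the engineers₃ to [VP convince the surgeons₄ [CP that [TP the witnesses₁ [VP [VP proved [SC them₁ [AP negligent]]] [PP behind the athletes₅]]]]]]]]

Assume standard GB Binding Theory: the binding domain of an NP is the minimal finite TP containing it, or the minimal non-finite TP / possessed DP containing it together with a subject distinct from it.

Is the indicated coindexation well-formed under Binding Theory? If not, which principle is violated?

The two coindexed NPs are *the witnesses₁* and *them₁*.
*them₁* is a pronoun. Its binding domain is the embedded TP, whose subject is the witnesses₁.
*the witnesses₁* c-commands it within that domain and carries the same index.
The pronoun is locally bound → Principle B violation.

Principle B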